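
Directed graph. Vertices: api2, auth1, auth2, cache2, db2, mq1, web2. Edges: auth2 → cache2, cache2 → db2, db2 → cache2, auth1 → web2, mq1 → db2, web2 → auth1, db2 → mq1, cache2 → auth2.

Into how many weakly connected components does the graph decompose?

From api2: component {api2}.
From auth1: component {auth1, web2}.
From auth2: component {auth2, cache2, db2, mq1}.
That's 3 components.

3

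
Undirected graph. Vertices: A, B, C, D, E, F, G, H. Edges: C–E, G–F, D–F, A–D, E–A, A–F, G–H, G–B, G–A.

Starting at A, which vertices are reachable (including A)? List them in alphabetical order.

Start at A.
Its neighbours: D, E, F, G.
Then their neighbours: B, C, H.
Every vertex is now reached.

A, B, C, D, E, F, G, H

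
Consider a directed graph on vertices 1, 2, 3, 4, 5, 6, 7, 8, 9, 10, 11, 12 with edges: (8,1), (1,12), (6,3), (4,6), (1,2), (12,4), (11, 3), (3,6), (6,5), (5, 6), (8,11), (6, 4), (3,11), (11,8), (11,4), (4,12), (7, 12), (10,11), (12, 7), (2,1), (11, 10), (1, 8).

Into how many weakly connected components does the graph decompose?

2

From 1: component {1, 2, 3, 4, 5, 6, 7, 8, 10, 11, 12}.
From 9: component {9}.
That's 2 components.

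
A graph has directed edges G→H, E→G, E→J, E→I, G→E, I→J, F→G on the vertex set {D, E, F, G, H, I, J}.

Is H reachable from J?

J has no outgoing edges, so nothing is reachable from it.

No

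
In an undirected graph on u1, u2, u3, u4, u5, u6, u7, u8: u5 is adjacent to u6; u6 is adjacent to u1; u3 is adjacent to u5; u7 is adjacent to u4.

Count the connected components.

From u1: component {u1, u3, u5, u6}.
From u2: component {u2}.
From u4: component {u4, u7}.
From u8: component {u8}.
That's 4 components.

4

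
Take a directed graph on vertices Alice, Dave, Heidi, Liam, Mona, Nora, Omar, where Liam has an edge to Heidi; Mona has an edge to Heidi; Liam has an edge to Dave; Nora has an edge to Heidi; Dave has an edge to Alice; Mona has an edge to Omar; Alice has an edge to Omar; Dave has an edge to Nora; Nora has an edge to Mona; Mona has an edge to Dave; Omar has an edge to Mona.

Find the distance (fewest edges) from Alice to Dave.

Distance 0: Alice.
Distance 1: Omar.
Distance 2: Mona.
Distance 3: Dave, Heidi — contains Dave.

3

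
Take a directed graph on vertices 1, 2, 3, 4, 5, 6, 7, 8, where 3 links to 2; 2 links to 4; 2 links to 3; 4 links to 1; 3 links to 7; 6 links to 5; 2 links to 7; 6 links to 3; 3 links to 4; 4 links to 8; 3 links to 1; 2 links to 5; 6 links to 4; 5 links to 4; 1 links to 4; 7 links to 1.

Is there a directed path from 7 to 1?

Explore from 7.
Distance 1: reach 1.
Found 1.

Yes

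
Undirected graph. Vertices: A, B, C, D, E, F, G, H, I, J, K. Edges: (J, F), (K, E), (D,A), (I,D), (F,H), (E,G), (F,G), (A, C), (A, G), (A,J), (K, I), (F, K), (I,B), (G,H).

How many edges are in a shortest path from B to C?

4

Distance 0: B.
Distance 1: I.
Distance 2: D, K.
Distance 3: A, E, F.
Distance 4: C, G, H, J — contains C.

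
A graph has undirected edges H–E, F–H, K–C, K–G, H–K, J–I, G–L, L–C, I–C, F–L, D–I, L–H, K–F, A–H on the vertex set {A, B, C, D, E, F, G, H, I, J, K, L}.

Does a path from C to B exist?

Explore from C.
Distance 1: reach I, K, L.
Distance 2: reach D, F, G, H, J.
Distance 3: reach A, E.
The search is exhausted without reaching B; it lies in a different component.

No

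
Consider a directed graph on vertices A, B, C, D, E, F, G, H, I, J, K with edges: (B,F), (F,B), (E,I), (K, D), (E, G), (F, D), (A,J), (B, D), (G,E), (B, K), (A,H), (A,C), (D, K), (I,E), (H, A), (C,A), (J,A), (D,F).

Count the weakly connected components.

From A: component {A, C, H, J}.
From B: component {B, D, F, K}.
From E: component {E, G, I}.
That's 3 components.

3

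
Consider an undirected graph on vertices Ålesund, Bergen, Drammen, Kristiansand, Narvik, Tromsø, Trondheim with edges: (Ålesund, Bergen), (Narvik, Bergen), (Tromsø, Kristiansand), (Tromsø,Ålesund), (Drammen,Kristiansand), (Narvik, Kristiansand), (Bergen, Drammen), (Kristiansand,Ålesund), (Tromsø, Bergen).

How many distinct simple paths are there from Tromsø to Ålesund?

Tromsø–Ålesund
Tromsø–Bergen–Ålesund
Tromsø–Bergen–Drammen–Kristiansand–Ålesund
Tromsø–Bergen–Narvik–Kristiansand–Ålesund
Tromsø–Kristiansand–Ålesund
Tromsø–Kristiansand–Drammen–Bergen–Ålesund
Tromsø–Kristiansand–Narvik–Bergen–Ålesund

7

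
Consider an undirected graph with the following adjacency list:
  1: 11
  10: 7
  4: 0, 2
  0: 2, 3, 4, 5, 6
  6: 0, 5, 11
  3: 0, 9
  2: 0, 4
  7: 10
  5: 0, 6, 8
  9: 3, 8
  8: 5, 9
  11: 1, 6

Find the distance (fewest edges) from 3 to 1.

4

Distance 0: 3.
Distance 1: 0, 9.
Distance 2: 2, 4, 5, 6, 8.
Distance 3: 11.
Distance 4: 1 — contains 1.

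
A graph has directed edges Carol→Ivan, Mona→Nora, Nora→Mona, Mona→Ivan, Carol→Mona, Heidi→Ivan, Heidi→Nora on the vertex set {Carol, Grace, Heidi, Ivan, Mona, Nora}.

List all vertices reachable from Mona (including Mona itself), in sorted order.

Ivan, Mona, Nora

Start at Mona.
Its neighbours: Ivan, Nora.
Nothing further is reachable.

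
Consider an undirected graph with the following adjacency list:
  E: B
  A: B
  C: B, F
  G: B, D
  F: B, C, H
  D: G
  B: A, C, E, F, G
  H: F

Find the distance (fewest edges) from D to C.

Distance 0: D.
Distance 1: G.
Distance 2: B.
Distance 3: A, C, E, F — contains C.

3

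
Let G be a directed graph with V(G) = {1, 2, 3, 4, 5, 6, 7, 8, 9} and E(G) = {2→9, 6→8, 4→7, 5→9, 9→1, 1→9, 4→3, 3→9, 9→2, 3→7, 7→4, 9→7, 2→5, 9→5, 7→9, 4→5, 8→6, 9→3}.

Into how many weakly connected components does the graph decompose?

From 1: component {1, 2, 3, 4, 5, 7, 9}.
From 6: component {6, 8}.
That's 2 components.

2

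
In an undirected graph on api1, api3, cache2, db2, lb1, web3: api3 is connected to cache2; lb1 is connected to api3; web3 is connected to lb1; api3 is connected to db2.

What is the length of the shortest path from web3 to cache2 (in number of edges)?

3

Distance 0: web3.
Distance 1: lb1.
Distance 2: api3.
Distance 3: cache2, db2 — contains cache2.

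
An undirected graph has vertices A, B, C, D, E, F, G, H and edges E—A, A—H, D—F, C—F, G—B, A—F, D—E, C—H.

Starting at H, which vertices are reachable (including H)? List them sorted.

Start at H.
Its neighbours: A, C.
Then their neighbours: E, F.
Then next layer: D.
Nothing further is reachable.

A, C, D, E, F, H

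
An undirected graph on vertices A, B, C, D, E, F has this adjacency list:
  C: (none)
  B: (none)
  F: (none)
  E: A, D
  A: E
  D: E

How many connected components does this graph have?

4

From A: component {A, D, E}.
From B: component {B}.
From C: component {C}.
From F: component {F}.
That's 4 components.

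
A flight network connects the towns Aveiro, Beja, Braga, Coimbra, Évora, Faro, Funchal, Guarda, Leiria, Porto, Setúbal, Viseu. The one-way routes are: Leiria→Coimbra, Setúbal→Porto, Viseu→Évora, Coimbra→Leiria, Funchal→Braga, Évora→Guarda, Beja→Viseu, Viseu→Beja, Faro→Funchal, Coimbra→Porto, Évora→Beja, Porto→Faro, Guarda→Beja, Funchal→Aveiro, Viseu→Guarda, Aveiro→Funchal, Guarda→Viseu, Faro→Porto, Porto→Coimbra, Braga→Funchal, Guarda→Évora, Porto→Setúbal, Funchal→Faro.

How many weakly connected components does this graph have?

2

From Aveiro: component {Aveiro, Braga, Coimbra, Faro, Funchal, Leiria, Porto, Setúbal}.
From Beja: component {Beja, Évora, Guarda, Viseu}.
That's 2 components.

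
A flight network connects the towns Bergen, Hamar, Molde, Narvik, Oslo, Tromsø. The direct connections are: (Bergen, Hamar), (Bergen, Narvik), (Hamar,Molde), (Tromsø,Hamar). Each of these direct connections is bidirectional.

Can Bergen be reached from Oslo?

No

Oslo has no edges, so nothing is reachable from it.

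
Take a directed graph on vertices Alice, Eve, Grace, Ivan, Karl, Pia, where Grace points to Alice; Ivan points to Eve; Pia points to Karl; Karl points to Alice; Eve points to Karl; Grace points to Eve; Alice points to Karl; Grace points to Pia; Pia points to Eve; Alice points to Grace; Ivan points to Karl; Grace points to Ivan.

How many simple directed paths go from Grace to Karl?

6

Grace→Alice→Karl
Grace→Eve→Karl
Grace→Ivan→Eve→Karl
Grace→Ivan→Karl
Grace→Pia→Eve→Karl
Grace→Pia→Karl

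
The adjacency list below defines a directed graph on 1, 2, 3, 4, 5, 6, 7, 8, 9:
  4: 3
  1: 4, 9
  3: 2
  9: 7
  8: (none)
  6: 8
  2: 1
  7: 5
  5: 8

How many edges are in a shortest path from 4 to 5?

6

Distance 0: 4.
Distance 1: 3.
Distance 2: 2.
Distance 3: 1.
Distance 4: 9.
Distance 5: 7.
Distance 6: 5 — contains 5.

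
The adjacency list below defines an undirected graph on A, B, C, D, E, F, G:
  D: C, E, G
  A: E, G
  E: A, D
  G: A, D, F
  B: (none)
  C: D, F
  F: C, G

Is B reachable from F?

No

Explore from F.
Distance 1: reach C, G.
Distance 2: reach A, D.
Distance 3: reach E.
The search is exhausted without reaching B; it lies in a different component.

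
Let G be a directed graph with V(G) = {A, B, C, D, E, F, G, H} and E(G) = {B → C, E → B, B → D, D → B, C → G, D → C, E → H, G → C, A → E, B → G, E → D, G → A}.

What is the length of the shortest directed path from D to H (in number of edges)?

Distance 0: D.
Distance 1: B, C.
Distance 2: G.
Distance 3: A.
Distance 4: E.
Distance 5: H — contains H.

5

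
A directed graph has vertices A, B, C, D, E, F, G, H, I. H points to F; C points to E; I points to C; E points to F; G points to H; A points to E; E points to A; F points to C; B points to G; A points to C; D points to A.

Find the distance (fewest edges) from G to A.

5

Distance 0: G.
Distance 1: H.
Distance 2: F.
Distance 3: C.
Distance 4: E.
Distance 5: A — contains A.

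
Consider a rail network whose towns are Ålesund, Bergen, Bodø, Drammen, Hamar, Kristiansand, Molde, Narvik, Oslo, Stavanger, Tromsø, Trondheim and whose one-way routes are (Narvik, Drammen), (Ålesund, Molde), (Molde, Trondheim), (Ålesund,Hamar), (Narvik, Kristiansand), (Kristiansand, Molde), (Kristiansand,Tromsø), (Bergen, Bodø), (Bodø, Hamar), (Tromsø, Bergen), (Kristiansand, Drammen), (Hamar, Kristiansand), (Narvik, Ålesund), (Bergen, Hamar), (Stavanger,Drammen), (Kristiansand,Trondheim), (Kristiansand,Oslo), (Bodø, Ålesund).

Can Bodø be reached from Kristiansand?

Yes

Explore from Kristiansand.
Distance 1: reach Drammen, Molde, Oslo, Tromsø, Trondheim.
Distance 2: reach Bergen.
Distance 3: reach Bodø, Hamar.
Found Bodø.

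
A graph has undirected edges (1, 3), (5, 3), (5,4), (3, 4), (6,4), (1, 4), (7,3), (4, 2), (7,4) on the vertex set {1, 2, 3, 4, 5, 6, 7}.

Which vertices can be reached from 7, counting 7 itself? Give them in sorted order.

1, 2, 3, 4, 5, 6, 7

Start at 7.
Its neighbours: 3, 4.
Then their neighbours: 1, 2, 5, 6.
Every vertex is now reached.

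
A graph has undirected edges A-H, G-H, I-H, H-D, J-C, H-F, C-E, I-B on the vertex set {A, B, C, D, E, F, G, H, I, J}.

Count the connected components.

From A: component {A, B, D, F, G, H, I}.
From C: component {C, E, J}.
That's 2 components.

2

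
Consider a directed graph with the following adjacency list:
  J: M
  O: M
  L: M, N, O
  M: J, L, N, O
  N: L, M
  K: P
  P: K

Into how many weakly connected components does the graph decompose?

From J: component {J, L, M, N, O}.
From K: component {K, P}.
That's 2 components.

2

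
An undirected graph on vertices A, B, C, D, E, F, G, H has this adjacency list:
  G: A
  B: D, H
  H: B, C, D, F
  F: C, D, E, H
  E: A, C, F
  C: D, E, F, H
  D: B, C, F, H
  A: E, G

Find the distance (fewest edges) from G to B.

5

Distance 0: G.
Distance 1: A.
Distance 2: E.
Distance 3: C, F.
Distance 4: D, H.
Distance 5: B — contains B.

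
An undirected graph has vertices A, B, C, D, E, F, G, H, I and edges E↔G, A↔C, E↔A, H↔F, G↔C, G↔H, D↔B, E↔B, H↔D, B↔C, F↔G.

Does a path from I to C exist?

I has no edges, so nothing is reachable from it.

No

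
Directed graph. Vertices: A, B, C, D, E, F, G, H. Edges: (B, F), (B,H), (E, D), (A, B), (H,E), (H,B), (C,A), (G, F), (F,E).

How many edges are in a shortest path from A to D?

4

Distance 0: A.
Distance 1: B.
Distance 2: F, H.
Distance 3: E.
Distance 4: D — contains D.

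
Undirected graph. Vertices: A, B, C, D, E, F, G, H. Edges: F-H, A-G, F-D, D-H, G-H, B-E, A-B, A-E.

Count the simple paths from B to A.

B–A
B–E–A

2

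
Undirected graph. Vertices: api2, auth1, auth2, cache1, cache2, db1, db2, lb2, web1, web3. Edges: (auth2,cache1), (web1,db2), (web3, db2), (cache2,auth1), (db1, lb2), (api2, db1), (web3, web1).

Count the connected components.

From api2: component {api2, db1, lb2}.
From auth1: component {auth1, cache2}.
From auth2: component {auth2, cache1}.
From db2: component {db2, web1, web3}.
That's 4 components.

4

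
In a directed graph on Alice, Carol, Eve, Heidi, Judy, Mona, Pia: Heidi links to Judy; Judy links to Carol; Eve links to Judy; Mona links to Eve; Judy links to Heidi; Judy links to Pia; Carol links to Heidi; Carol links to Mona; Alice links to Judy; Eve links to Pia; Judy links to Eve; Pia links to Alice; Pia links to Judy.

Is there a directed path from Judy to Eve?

Yes

Explore from Judy.
Distance 1: reach Carol, Eve, Heidi, Pia.
Found Eve.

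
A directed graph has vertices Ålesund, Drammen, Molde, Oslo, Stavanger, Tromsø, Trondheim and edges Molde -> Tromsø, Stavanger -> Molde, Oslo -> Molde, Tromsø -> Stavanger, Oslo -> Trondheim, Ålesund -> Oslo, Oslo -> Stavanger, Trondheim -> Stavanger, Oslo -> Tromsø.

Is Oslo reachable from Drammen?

No

Drammen has no outgoing edges, so nothing is reachable from it.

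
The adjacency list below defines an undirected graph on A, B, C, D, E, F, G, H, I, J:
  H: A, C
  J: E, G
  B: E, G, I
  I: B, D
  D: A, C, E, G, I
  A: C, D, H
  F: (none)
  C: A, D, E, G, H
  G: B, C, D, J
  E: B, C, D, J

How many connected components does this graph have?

2

From A: component {A, B, C, D, E, G, H, I, J}.
From F: component {F}.
That's 2 components.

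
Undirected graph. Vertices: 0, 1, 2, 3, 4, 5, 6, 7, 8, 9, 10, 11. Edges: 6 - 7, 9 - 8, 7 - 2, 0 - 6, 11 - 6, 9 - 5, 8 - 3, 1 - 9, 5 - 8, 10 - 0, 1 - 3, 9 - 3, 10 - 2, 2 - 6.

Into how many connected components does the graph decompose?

3

From 0: component {0, 2, 6, 7, 10, 11}.
From 1: component {1, 3, 5, 8, 9}.
From 4: component {4}.
That's 3 components.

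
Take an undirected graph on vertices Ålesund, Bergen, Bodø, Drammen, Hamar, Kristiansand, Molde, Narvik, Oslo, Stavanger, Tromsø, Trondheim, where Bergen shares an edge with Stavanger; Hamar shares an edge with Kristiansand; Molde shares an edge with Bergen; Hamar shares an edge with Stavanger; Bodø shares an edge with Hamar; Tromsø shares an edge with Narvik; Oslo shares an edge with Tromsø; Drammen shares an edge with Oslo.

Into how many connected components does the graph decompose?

From Ålesund: component {Ålesund}.
From Bergen: component {Bergen, Bodø, Hamar, Kristiansand, Molde, Stavanger}.
From Drammen: component {Drammen, Narvik, Oslo, Tromsø}.
From Trondheim: component {Trondheim}.
That's 4 components.

4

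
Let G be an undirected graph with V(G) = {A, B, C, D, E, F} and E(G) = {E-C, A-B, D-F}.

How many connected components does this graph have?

3

From A: component {A, B}.
From C: component {C, E}.
From D: component {D, F}.
That's 3 components.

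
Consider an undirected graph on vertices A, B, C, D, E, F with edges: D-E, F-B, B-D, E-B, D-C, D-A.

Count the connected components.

From A: component {A, B, C, D, E, F}.
That's 1 component.

1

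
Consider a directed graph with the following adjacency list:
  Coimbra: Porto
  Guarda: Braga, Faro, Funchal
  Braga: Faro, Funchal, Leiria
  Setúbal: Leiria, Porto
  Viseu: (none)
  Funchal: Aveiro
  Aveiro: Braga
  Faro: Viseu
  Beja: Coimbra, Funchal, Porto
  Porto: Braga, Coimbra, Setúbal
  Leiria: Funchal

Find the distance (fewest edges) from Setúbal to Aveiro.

3

Distance 0: Setúbal.
Distance 1: Leiria, Porto.
Distance 2: Braga, Coimbra, Funchal.
Distance 3: Aveiro, Faro — contains Aveiro.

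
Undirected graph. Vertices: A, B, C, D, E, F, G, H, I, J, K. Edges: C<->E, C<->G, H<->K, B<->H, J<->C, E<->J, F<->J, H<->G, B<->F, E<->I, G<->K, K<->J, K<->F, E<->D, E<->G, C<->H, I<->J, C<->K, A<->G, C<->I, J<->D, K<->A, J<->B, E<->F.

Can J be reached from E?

Yes

Explore from E.
Distance 1: reach C, D, F, G, I, J.
Found J.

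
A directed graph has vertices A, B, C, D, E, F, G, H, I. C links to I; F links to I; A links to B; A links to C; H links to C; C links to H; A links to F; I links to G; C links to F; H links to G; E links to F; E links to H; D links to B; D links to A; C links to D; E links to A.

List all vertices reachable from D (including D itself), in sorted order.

A, B, C, D, F, G, H, I

Start at D.
Its neighbours: A, B.
Then their neighbours: C, F.
Then next layer: H, I.
Then next layer: G.
Nothing further is reachable.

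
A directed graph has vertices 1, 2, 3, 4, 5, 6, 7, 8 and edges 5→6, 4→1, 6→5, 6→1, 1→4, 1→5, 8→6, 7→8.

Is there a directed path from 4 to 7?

No

Explore from 4.
Distance 1: reach 1.
Distance 2: reach 5.
Distance 3: reach 6.
The search from 4 is exhausted; no directed path reaches 7.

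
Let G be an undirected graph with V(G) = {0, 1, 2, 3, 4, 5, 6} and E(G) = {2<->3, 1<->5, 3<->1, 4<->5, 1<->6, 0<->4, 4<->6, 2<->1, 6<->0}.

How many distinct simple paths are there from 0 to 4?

0–4
0–6–1–5–4
0–6–4

3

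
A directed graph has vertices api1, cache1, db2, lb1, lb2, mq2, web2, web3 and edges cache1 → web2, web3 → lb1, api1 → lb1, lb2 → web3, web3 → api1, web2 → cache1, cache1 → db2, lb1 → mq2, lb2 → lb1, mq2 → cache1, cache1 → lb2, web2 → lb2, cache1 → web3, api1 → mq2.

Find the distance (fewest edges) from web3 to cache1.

3

Distance 0: web3.
Distance 1: api1, lb1.
Distance 2: mq2.
Distance 3: cache1 — contains cache1.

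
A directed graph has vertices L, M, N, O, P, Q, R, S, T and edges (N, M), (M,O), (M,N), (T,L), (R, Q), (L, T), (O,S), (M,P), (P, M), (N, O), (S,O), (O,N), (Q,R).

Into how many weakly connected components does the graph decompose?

3

From L: component {L, T}.
From M: component {M, N, O, P, S}.
From Q: component {Q, R}.
That's 3 components.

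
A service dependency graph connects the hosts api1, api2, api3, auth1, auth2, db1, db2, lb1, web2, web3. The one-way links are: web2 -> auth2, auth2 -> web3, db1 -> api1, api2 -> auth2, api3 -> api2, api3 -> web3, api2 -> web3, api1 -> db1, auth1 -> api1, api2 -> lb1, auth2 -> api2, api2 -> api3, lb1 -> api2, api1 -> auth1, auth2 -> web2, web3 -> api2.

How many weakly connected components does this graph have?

3

From api1: component {api1, auth1, db1}.
From api2: component {api2, api3, auth2, lb1, web2, web3}.
From db2: component {db2}.
That's 3 components.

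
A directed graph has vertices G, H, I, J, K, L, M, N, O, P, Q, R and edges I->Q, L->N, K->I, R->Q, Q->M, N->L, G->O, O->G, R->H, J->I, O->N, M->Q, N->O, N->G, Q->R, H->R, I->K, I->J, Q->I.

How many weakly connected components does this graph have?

From G: component {G, L, N, O}.
From H: component {H, I, J, K, M, Q, R}.
From P: component {P}.
That's 3 components.

3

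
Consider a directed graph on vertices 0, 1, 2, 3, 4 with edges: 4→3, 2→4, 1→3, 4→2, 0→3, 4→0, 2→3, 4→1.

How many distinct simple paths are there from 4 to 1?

4→1

1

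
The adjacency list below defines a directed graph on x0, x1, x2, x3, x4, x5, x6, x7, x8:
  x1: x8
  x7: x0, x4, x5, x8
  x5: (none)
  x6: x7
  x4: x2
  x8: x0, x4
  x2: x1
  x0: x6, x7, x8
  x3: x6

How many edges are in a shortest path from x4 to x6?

Distance 0: x4.
Distance 1: x2.
Distance 2: x1.
Distance 3: x8.
Distance 4: x0.
Distance 5: x6, x7 — contains x6.

5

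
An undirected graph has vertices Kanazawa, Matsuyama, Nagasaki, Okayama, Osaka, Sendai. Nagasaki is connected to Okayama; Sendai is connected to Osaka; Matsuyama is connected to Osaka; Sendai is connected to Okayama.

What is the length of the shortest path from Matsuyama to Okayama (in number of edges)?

Distance 0: Matsuyama.
Distance 1: Osaka.
Distance 2: Sendai.
Distance 3: Okayama — contains Okayama.

3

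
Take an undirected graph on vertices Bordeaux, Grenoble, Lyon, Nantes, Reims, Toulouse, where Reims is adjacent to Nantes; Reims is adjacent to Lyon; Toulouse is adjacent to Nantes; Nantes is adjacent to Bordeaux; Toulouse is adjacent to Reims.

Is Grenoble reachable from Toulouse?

No

Explore from Toulouse.
Distance 1: reach Nantes, Reims.
Distance 2: reach Bordeaux, Lyon.
The search is exhausted without reaching Grenoble; it lies in a different component.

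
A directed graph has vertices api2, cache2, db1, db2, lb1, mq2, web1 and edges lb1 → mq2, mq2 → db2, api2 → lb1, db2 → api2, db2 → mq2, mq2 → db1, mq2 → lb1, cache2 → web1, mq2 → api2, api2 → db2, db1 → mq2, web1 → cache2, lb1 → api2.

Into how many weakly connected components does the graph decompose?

2

From api2: component {api2, db1, db2, lb1, mq2}.
From cache2: component {cache2, web1}.
That's 2 components.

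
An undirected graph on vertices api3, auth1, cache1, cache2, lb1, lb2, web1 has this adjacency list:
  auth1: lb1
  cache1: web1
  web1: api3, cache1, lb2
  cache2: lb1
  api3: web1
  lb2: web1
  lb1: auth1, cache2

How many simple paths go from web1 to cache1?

1

web1–cache1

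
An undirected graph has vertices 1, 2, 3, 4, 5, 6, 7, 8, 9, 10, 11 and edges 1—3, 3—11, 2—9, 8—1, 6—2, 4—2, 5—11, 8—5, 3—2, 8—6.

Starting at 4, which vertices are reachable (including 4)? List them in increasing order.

1, 2, 3, 4, 5, 6, 8, 9, 11

Start at 4.
Its neighbours: 2.
Then their neighbours: 3, 6, 9.
Then next layer: 1, 8, 11.
Then next layer: 5.
Nothing further is reachable.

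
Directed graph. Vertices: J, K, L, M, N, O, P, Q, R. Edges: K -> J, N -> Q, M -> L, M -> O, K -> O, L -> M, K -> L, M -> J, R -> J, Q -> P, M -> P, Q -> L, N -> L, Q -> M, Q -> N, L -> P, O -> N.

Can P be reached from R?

Explore from R.
Distance 1: reach J.
The search from R is exhausted; no directed path reaches P.

No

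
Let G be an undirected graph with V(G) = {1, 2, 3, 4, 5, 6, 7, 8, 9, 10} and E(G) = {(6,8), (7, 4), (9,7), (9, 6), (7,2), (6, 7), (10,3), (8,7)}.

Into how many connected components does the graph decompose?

4

From 1: component {1}.
From 2: component {2, 4, 6, 7, 8, 9}.
From 3: component {3, 10}.
From 5: component {5}.
That's 4 components.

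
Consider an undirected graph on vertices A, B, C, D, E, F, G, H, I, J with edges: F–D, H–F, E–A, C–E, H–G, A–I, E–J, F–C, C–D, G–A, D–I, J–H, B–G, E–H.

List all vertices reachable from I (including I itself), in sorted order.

Start at I.
Its neighbours: A, D.
Then their neighbours: C, E, F, G.
Then next layer: B, H, J.
Every vertex is now reached.

A, B, C, D, E, F, G, H, I, J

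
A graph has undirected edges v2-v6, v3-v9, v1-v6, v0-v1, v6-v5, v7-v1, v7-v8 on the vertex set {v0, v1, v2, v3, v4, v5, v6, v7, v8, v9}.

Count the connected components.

From v0: component {v0, v1, v2, v5, v6, v7, v8}.
From v3: component {v3, v9}.
From v4: component {v4}.
That's 3 components.

3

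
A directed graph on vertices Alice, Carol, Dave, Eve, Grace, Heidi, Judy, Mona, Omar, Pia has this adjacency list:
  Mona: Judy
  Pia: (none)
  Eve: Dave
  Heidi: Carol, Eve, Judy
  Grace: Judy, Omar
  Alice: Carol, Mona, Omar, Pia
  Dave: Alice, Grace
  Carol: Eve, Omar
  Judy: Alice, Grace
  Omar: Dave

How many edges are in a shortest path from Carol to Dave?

Distance 0: Carol.
Distance 1: Eve, Omar.
Distance 2: Dave — contains Dave.

2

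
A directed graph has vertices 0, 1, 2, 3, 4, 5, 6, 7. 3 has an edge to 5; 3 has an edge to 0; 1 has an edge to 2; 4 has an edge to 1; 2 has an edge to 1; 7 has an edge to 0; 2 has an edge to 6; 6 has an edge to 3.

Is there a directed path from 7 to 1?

No

Explore from 7.
Distance 1: reach 0.
The search from 7 is exhausted; no directed path reaches 1.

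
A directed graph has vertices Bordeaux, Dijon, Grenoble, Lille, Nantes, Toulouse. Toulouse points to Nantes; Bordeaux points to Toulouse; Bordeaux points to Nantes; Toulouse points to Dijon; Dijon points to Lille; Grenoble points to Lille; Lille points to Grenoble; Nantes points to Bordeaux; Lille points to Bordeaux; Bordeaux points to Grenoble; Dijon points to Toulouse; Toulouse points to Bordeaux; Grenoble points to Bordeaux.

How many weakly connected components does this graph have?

1

From Bordeaux: component {Bordeaux, Dijon, Grenoble, Lille, Nantes, Toulouse}.
That's 1 component.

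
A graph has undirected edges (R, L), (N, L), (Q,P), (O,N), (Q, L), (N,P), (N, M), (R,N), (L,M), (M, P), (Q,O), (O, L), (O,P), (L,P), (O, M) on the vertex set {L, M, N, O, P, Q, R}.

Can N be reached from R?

Yes

Explore from R.
Distance 1: reach L, N.
Found N.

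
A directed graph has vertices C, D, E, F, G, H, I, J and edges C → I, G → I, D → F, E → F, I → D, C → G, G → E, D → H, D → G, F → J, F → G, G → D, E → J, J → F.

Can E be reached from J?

Explore from J.
Distance 1: reach F.
Distance 2: reach G.
Distance 3: reach D, E, I.
Found E.

Yes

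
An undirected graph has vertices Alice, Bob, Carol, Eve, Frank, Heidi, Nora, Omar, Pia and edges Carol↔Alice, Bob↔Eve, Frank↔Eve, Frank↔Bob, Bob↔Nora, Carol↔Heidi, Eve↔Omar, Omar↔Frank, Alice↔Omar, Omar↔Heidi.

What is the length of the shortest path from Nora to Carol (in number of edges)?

Distance 0: Nora.
Distance 1: Bob.
Distance 2: Eve, Frank.
Distance 3: Omar.
Distance 4: Alice, Heidi.
Distance 5: Carol — contains Carol.

5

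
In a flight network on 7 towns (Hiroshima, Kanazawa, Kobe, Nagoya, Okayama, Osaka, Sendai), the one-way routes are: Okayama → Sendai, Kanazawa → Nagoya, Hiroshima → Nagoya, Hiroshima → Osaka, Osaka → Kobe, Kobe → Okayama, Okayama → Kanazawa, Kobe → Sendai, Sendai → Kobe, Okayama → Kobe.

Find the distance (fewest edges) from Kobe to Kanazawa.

2

Distance 0: Kobe.
Distance 1: Okayama, Sendai.
Distance 2: Kanazawa — contains Kanazawa.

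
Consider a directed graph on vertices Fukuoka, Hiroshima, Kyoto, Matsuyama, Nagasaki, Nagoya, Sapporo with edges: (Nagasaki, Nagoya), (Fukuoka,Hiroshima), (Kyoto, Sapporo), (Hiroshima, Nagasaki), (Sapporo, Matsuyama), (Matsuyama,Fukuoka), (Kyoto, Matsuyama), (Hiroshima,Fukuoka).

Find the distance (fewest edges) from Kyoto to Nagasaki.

Distance 0: Kyoto.
Distance 1: Matsuyama, Sapporo.
Distance 2: Fukuoka.
Distance 3: Hiroshima.
Distance 4: Nagasaki — contains Nagasaki.

4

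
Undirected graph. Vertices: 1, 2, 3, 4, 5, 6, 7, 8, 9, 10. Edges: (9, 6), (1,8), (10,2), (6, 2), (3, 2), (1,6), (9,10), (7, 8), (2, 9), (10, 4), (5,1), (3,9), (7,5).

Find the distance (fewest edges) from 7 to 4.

Distance 0: 7.
Distance 1: 5, 8.
Distance 2: 1.
Distance 3: 6.
Distance 4: 2, 9.
Distance 5: 3, 10.
Distance 6: 4 — contains 4.

6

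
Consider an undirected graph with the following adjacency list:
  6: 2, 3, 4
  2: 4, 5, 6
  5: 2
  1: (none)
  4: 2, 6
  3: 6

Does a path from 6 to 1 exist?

Explore from 6.
Distance 1: reach 2, 3, 4.
Distance 2: reach 5.
The search is exhausted without reaching 1; it lies in a different component.

No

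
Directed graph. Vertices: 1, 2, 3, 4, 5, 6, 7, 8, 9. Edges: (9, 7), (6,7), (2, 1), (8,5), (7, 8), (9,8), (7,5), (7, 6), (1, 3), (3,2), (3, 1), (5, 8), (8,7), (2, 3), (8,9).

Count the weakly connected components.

3

From 1: component {1, 2, 3}.
From 4: component {4}.
From 5: component {5, 6, 7, 8, 9}.
That's 3 components.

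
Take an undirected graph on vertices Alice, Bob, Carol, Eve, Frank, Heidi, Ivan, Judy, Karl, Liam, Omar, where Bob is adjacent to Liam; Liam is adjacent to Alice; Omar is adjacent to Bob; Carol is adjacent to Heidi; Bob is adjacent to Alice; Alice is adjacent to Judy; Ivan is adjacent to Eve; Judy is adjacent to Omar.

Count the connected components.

5

From Alice: component {Alice, Bob, Judy, Liam, Omar}.
From Carol: component {Carol, Heidi}.
From Eve: component {Eve, Ivan}.
From Frank: component {Frank}.
From Karl: component {Karl}.
That's 5 components.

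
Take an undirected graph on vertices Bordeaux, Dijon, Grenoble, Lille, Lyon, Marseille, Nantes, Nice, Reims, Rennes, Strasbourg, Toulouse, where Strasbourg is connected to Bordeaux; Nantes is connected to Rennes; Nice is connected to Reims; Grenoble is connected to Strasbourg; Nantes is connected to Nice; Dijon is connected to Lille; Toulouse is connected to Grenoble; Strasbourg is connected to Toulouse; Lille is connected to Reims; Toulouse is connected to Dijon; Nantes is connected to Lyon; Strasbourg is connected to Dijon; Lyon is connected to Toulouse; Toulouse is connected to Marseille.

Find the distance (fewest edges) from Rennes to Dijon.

4

Distance 0: Rennes.
Distance 1: Nantes.
Distance 2: Lyon, Nice.
Distance 3: Reims, Toulouse.
Distance 4: Dijon, Grenoble, Lille, Marseille, Strasbourg — contains Dijon.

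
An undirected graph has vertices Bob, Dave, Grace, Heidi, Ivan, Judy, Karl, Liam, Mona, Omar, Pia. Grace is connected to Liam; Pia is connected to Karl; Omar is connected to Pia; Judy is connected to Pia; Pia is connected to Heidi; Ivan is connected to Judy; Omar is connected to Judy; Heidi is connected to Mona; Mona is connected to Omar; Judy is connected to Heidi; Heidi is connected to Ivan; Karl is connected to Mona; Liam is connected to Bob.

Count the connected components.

3

From Bob: component {Bob, Grace, Liam}.
From Dave: component {Dave}.
From Heidi: component {Heidi, Ivan, Judy, Karl, Mona, Omar, Pia}.
That's 3 components.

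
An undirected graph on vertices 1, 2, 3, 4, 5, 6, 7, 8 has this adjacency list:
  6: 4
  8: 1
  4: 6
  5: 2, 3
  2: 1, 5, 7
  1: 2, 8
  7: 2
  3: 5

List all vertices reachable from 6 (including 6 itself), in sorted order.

4, 6

Start at 6.
Its neighbours: 4.
Nothing further is reachable.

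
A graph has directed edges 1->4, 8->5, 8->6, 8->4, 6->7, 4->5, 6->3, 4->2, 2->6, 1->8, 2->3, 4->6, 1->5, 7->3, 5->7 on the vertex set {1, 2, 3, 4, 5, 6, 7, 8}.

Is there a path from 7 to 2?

Explore from 7.
Distance 1: reach 3.
The search from 7 is exhausted; no directed path reaches 2.

No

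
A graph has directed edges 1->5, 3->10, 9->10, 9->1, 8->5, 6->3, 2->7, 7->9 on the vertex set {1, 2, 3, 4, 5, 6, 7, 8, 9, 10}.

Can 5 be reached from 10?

No

10 has no outgoing edges, so nothing is reachable from it.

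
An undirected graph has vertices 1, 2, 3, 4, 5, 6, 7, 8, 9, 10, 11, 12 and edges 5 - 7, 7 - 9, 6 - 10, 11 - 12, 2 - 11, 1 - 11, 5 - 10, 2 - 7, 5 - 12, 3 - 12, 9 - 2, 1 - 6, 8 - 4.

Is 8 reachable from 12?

No

Explore from 12.
Distance 1: reach 3, 5, 11.
Distance 2: reach 1, 2, 7, 10.
Distance 3: reach 6, 9.
The search is exhausted without reaching 8; it lies in a different component.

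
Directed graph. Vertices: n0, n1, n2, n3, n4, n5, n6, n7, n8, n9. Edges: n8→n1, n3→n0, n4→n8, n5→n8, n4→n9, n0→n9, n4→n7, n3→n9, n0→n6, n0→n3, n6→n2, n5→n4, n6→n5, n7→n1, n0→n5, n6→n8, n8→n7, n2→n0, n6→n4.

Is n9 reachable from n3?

Explore from n3.
Distance 1: reach n0, n9.
Found n9.

Yes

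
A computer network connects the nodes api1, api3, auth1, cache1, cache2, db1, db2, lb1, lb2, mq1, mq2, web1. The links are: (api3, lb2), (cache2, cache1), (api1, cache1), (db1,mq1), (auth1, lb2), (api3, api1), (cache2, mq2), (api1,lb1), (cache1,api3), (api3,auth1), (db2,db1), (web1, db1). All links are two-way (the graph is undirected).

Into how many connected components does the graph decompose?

2

From api1: component {api1, api3, auth1, cache1, cache2, lb1, lb2, mq2}.
From db1: component {db1, db2, mq1, web1}.
That's 2 components.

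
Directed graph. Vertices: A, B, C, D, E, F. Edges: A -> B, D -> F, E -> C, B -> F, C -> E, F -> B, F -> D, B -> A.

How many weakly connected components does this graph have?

2

From A: component {A, B, D, F}.
From C: component {C, E}.
That's 2 components.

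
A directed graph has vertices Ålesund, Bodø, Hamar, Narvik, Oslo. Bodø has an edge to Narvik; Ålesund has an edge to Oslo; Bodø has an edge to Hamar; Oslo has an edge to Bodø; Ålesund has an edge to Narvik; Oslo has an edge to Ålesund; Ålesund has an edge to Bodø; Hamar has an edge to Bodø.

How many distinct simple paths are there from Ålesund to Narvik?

3

Ålesund→Bodø→Narvik
Ålesund→Narvik
Ålesund→Oslo→Bodø→Narvik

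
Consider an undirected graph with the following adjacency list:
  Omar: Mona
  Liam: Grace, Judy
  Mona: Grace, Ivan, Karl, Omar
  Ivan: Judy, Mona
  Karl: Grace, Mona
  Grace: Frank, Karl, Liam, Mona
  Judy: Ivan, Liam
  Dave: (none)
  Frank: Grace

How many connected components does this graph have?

2

From Dave: component {Dave}.
From Frank: component {Frank, Grace, Ivan, Judy, Karl, Liam, Mona, Omar}.
That's 2 components.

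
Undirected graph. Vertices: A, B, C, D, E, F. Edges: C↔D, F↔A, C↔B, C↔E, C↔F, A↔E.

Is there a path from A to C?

Yes

Explore from A.
Distance 1: reach E, F.
Distance 2: reach C.
Found C.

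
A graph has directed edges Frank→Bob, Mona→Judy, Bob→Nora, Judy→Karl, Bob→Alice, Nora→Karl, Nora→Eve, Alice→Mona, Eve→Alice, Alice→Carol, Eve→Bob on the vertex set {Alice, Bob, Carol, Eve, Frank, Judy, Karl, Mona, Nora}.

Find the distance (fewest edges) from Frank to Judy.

4

Distance 0: Frank.
Distance 1: Bob.
Distance 2: Alice, Nora.
Distance 3: Carol, Eve, Karl, Mona.
Distance 4: Judy — contains Judy.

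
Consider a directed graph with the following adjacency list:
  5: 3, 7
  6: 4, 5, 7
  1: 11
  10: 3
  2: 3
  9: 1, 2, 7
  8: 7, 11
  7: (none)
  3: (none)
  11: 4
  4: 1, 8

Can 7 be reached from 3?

No

3 has no outgoing edges, so nothing is reachable from it.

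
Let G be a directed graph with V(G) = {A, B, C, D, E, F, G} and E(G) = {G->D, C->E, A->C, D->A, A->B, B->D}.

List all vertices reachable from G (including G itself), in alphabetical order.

A, B, C, D, E, G

Start at G.
Its neighbours: D.
Then their neighbours: A.
Then next layer: B, C.
Then next layer: E.
Nothing further is reachable.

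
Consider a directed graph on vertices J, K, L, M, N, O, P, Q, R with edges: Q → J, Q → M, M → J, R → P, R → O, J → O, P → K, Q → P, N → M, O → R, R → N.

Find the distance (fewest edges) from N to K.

6

Distance 0: N.
Distance 1: M.
Distance 2: J.
Distance 3: O.
Distance 4: R.
Distance 5: P.
Distance 6: K — contains K.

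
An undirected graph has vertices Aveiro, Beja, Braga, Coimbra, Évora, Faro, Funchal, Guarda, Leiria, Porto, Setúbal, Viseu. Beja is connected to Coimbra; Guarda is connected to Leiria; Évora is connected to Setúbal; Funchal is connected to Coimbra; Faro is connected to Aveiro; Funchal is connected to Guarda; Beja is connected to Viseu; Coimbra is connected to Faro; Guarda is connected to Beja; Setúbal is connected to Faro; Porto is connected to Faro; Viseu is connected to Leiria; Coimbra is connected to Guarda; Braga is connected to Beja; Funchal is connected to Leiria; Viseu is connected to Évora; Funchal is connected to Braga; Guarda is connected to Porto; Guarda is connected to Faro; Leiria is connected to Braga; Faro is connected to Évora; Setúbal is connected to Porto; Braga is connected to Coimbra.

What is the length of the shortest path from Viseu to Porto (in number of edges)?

Distance 0: Viseu.
Distance 1: Beja, Évora, Leiria.
Distance 2: Braga, Coimbra, Faro, Funchal, Guarda, Setúbal.
Distance 3: Aveiro, Porto — contains Porto.

3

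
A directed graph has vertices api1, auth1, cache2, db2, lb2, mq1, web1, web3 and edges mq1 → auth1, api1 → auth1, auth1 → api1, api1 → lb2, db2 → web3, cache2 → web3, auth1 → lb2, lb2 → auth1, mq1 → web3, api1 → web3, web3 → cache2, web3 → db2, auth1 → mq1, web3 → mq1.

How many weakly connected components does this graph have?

2

From api1: component {api1, auth1, cache2, db2, lb2, mq1, web3}.
From web1: component {web1}.
That's 2 components.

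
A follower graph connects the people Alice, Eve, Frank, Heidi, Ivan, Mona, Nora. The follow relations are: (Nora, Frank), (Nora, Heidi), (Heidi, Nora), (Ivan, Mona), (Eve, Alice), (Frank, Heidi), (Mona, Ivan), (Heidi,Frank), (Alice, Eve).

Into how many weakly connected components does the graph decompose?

From Alice: component {Alice, Eve}.
From Frank: component {Frank, Heidi, Nora}.
From Ivan: component {Ivan, Mona}.
That's 3 components.

3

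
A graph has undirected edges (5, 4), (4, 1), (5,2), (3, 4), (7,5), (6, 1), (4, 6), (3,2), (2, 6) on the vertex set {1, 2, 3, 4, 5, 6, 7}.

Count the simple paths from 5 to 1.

7

5–2–3–4–1
5–2–3–4–6–1
5–2–6–1
5–2–6–4–1
5–4–1
5–4–3–2–6–1
5–4–6–1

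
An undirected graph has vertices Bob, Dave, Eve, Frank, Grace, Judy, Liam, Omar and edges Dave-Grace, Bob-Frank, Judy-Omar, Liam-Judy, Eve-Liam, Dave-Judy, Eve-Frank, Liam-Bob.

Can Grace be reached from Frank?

Yes

Explore from Frank.
Distance 1: reach Bob, Eve.
Distance 2: reach Liam.
Distance 3: reach Judy.
Distance 4: reach Dave, Omar.
Distance 5: reach Grace.
Found Grace.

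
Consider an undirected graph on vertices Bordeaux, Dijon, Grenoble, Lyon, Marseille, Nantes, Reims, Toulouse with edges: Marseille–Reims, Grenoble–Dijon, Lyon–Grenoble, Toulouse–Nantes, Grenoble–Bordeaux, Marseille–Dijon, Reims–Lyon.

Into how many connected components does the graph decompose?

From Bordeaux: component {Bordeaux, Dijon, Grenoble, Lyon, Marseille, Reims}.
From Nantes: component {Nantes, Toulouse}.
That's 2 components.

2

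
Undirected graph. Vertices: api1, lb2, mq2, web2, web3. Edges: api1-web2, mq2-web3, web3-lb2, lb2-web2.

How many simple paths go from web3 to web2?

1

web3–lb2–web2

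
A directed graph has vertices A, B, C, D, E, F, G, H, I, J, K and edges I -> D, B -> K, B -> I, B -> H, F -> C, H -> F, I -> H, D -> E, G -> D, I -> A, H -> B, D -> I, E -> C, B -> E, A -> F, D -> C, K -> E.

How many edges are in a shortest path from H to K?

Distance 0: H.
Distance 1: B, F.
Distance 2: C, E, I, K — contains K.

2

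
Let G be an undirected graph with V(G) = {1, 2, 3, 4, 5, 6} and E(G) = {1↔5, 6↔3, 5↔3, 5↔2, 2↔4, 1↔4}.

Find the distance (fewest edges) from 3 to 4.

Distance 0: 3.
Distance 1: 5, 6.
Distance 2: 1, 2.
Distance 3: 4 — contains 4.

3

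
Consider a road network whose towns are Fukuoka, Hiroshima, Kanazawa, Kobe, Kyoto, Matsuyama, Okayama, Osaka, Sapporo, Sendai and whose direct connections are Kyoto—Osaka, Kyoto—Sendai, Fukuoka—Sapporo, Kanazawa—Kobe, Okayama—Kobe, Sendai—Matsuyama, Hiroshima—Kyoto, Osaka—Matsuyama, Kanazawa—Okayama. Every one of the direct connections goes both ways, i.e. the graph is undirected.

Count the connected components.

From Fukuoka: component {Fukuoka, Sapporo}.
From Hiroshima: component {Hiroshima, Kyoto, Matsuyama, Osaka, Sendai}.
From Kanazawa: component {Kanazawa, Kobe, Okayama}.
That's 3 components.

3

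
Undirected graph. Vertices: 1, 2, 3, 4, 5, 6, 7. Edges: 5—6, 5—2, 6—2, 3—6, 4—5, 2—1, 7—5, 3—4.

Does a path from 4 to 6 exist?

Yes

Explore from 4.
Distance 1: reach 3, 5.
Distance 2: reach 2, 6, 7.
Found 6.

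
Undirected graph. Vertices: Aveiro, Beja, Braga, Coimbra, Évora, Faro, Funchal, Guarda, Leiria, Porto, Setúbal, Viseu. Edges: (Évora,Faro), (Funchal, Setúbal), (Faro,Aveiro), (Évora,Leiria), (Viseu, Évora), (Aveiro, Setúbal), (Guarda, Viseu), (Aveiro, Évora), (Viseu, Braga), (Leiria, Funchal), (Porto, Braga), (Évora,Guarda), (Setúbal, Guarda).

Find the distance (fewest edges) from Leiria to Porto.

Distance 0: Leiria.
Distance 1: Évora, Funchal.
Distance 2: Aveiro, Faro, Guarda, Setúbal, Viseu.
Distance 3: Braga.
Distance 4: Porto — contains Porto.

4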